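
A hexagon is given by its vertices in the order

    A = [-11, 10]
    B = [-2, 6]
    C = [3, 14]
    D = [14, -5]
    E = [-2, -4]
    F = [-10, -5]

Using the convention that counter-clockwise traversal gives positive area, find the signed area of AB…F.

Apply the surveyor's formula: 2A = Σ (x_i·y_{i+1} − x_{i+1}·y_i), indices taken mod 6.
Σ = (-46) + (-46) + (-211) + (-66) + (-30) + (-155) = -554
Signed area = Σ/2 = -277 (negative ⇒ clockwise traversal).

-277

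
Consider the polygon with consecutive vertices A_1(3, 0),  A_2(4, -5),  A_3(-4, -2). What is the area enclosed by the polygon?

Apply the shoelace formula: 2A = Σ (x_i·y_{i+1} − x_{i+1}·y_i), indices taken mod 3.
Σ = (-15) + (-28) + (6) = -37
Area = |Σ|/2 = 18.5.

18.5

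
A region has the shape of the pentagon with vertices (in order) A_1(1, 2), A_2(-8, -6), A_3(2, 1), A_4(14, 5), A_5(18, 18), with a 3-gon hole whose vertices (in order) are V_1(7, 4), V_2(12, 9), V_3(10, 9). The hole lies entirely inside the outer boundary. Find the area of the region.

Outer boundary:
Σ = (10) + (4) + (-4) + (162) + (18) = 190
Area = |Σ|/2 = 95.
Hole:
Σ = (15) + (18) + (-23) = 10
Area = |Σ|/2 = 5.
Net area = 95 − 5 = 90.

90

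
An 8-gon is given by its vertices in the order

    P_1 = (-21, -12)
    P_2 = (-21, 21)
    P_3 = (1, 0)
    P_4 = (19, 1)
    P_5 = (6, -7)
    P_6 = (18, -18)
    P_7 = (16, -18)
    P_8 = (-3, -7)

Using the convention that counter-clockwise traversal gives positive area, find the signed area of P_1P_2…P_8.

-573.5

Σ = (-693) + (-21) + (1) + (-139) + (18) + (-36) + (-166) + (-111) = -1147
Signed area = Σ/2 = -573.5 (negative ⇒ clockwise traversal).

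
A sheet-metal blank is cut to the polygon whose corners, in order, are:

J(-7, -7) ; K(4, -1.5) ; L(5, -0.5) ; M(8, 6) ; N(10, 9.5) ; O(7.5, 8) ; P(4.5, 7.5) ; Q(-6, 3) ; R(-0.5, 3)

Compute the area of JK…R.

Apply Gauss's area formula: 2A = Σ (x_i·y_{i+1} − x_{i+1}·y_i), indices taken mod 9.
Cross-terms: 38.5, 5.5, 34, 16, 8.75, 20.25, 58.5, -16.5, 24.5  ⇒  Σ = 189.5
Area = |Σ|/2 = 94.75.

94.75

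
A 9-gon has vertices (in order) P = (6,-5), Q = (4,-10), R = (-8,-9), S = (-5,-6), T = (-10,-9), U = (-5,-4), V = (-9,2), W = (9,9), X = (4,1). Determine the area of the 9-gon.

Apply Gauss's area formula: 2A = Σ (x_i·y_{i+1} − x_{i+1}·y_i), indices taken mod 9.
Σ = (-40) + (-116) + (3) + (-15) + (-5) + (-46) + (-99) + (-27) + (-26) = -371
Area = |Σ|/2 = 185.5.

185.5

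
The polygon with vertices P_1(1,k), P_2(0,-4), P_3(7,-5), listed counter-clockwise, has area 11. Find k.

-1

The doubled signed area Σ (x_i y_{i+1} − x_{i+1} y_i) is linear in k.
With k=0 it equals 29; the coefficient of k is 7 (from the two edges through P_1).
So 7·k + 29 = 2·11 = 22 ⇒ k = -1.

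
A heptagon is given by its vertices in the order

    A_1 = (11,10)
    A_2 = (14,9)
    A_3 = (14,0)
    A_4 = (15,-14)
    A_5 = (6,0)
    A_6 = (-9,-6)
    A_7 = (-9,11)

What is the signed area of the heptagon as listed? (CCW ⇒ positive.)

-339.5

Cross-terms: -41, -126, -196, 84, -36, -153, -211  ⇒  Σ = -679
Signed area = Σ/2 = -339.5 (negative ⇒ clockwise traversal).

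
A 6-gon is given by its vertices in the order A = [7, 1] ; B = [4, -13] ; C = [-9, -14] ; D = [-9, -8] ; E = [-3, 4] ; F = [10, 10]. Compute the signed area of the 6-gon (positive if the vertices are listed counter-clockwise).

-256

Apply the shoelace (surveyor's) formula: 2A = Σ (x_i·y_{i+1} − x_{i+1}·y_i), indices taken mod 6.
A→B: (7)(-13) − (4)(1) = -95
B→C: (4)(-14) − (-9)(-13) = -173
C→D: (-9)(-8) − (-9)(-14) = -54
D→E: (-9)(4) − (-3)(-8) = -60
E→F: (-3)(10) − (10)(4) = -70
F→A: (10)(1) − (7)(10) = -60
Σ = -512
Signed area = Σ/2 = -256 (negative ⇒ clockwise traversal).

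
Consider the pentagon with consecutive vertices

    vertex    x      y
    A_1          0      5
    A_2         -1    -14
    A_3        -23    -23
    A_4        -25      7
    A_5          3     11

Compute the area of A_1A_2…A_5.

655.5

Apply Gauss's area formula: 2A = Σ (x_i·y_{i+1} − x_{i+1}·y_i), indices taken mod 5.
A_1→A_2: (0)(-14) − (-1)(5) = 5
A_2→A_3: (-1)(-23) − (-23)(-14) = -299
A_3→A_4: (-23)(7) − (-25)(-23) = -736
A_4→A_5: (-25)(11) − (3)(7) = -296
A_5→A_1: (3)(5) − (0)(11) = 15
Σ = -1311
Area = |Σ|/2 = 655.5.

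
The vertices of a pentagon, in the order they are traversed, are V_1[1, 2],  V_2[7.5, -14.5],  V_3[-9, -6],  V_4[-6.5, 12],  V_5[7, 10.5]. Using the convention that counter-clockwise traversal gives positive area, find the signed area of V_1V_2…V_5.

Apply the shoelace (surveyor's) formula: 2A = Σ (x_i·y_{i+1} − x_{i+1}·y_i), indices taken mod 5.
V_1→V_2: (1)(-14.5) − (7.5)(2) = -29.5
V_2→V_3: (7.5)(-6) − (-9)(-14.5) = -175.5
V_3→V_4: (-9)(12) − (-6.5)(-6) = -147
V_4→V_5: (-6.5)(10.5) − (7)(12) = -152.25
V_5→V_1: (7)(2) − (1)(10.5) = 3.5
Σ = -500.75
Signed area = Σ/2 = -250.375 (negative ⇒ clockwise traversal).

-250.375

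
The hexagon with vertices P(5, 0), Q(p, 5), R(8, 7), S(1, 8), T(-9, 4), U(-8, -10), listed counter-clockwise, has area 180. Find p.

Write out the shoelace sum; only the two edges meeting at Q involve p:
2·Area = [(5·5 − p·0) + (p·7 − 8·5)] + 305
       = 7·p + 290 = 360
⇒ p = 10.

10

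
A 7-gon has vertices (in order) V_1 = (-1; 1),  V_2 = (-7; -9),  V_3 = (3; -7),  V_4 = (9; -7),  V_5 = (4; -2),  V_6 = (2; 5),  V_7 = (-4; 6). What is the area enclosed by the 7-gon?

Cross-terms: 16, 76, 42, 10, 24, 32, 2  ⇒  Σ = 202
Area = |Σ|/2 = 101.

101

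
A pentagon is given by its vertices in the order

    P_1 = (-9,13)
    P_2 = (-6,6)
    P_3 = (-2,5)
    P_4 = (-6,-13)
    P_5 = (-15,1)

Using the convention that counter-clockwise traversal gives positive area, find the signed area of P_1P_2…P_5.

-162.5

Apply the shoelace formula: 2A = Σ (x_i·y_{i+1} − x_{i+1}·y_i), indices taken mod 5.
Σ = (24) + (-18) + (56) + (-201) + (-186) = -325
Signed area = Σ/2 = -162.5 (negative ⇒ clockwise traversal).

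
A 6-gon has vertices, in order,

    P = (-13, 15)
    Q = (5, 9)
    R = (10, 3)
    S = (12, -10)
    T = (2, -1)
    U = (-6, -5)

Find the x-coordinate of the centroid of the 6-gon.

-90/283

Apply the shoelace formula. First the cross-terms c_i = x_i·y_{i+1} − x_{i+1}·y_i:
  -192, -75, -136, 8, -16, -155  ⇒  2A = -566, A = -283.
Then Σ (x_i + x_{i+1})·c_i = 540, so x̄ = 540 / (6·(-283)) = -90/283.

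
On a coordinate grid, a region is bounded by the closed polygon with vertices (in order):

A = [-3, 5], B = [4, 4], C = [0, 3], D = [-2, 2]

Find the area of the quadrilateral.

Apply the surveyor's formula: 2A = Σ (x_i·y_{i+1} − x_{i+1}·y_i), indices taken mod 4.
Σ = (-32) + (12) + (6) + (-4) = -18
Area = |Σ|/2 = 9.

9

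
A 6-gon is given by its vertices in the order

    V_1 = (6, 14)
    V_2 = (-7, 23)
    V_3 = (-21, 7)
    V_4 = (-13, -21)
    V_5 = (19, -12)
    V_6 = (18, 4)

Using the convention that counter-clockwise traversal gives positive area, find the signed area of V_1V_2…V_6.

Apply the shoelace (surveyor's) formula: 2A = Σ (x_i·y_{i+1} − x_{i+1}·y_i), indices taken mod 6.
V_1→V_2: (6)(23) − (-7)(14) = 236
V_2→V_3: (-7)(7) − (-21)(23) = 434
V_3→V_4: (-21)(-21) − (-13)(7) = 532
V_4→V_5: (-13)(-12) − (19)(-21) = 555
V_5→V_6: (19)(4) − (18)(-12) = 292
V_6→V_1: (18)(14) − (6)(4) = 228
Σ = 2277
Signed area = Σ/2 = 1138.5 (positive ⇒ counter-clockwise traversal).

1138.5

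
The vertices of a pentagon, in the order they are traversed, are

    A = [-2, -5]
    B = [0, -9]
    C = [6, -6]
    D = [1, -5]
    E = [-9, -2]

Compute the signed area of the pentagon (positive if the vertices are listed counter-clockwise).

21

Apply the shoelace (surveyor's) formula: 2A = Σ (x_i·y_{i+1} − x_{i+1}·y_i), indices taken mod 5.
Σ = (18) + (54) + (-24) + (-47) + (41) = 42
Signed area = Σ/2 = 21 (positive ⇒ counter-clockwise traversal).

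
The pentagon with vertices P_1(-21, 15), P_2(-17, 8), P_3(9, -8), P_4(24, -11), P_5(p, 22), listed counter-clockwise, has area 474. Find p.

The doubled signed area Σ (x_i y_{i+1} − x_{i+1} y_i) is linear in p.
With p=0 it equals 1234; the coefficient of p is 26 (from the two edges through P_5).
So 26·p + 1234 = 2·474 = 948 ⇒ p = -11.

-11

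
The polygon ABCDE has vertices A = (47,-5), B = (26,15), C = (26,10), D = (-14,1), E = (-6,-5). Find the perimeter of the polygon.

|AB| = √((-21)² + (20)²) = √841 = 29
|BC| = √((0)² + (-5)²) = √25 = 5
|CD| = √((-40)² + (-9)²) = √1681 = 41
|DE| = √((8)² + (-6)²) = √100 = 10
|EA| = √((53)² + (0)²) = √2809 = 53
Perimeter = 29 + 5 + 41 + 10 + 53 = 138.

138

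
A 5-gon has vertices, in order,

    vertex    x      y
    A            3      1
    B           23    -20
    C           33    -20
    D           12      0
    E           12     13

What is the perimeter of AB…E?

96

|AB| = √((20)² + (-21)²) = √841 = 29
|BC| = √((10)² + (0)²) = √100 = 10
|CD| = √((-21)² + (20)²) = √841 = 29
|DE| = √((0)² + (13)²) = √169 = 13
|EA| = √((-9)² + (-12)²) = √225 = 15
Perimeter = 29 + 10 + 29 + 13 + 15 = 96.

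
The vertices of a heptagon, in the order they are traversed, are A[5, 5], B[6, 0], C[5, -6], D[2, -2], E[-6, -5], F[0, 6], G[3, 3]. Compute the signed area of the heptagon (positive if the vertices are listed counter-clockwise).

-70

Apply the shoelace (surveyor's) formula: 2A = Σ (x_i·y_{i+1} − x_{i+1}·y_i), indices taken mod 7.
A→B: (5)(0) − (6)(5) = -30
B→C: (6)(-6) − (5)(0) = -36
C→D: (5)(-2) − (2)(-6) = 2
D→E: (2)(-5) − (-6)(-2) = -22
E→F: (-6)(6) − (0)(-5) = -36
F→G: (0)(3) − (3)(6) = -18
G→A: (3)(5) − (5)(3) = 0
Σ = -140
Signed area = Σ/2 = -70 (negative ⇒ clockwise traversal).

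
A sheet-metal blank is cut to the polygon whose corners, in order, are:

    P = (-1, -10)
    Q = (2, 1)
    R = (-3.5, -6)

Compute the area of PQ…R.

Σ = (19) + (-8.5) + (29) = 39.5
Area = |Σ|/2 = 19.75.

19.75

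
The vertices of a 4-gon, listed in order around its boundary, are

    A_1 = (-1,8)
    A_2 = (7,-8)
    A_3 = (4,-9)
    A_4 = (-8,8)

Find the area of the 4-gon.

Apply the surveyor's formula: 2A = Σ (x_i·y_{i+1} − x_{i+1}·y_i), indices taken mod 4.
Cross-terms: -48, -31, -40, -56  ⇒  Σ = -175
Area = |Σ|/2 = 87.5.

87.5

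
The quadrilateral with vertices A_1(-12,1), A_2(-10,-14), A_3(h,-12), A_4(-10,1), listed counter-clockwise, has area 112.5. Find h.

3

The doubled signed area Σ (x_i y_{i+1} − x_{i+1} y_i) is linear in h.
With h=0 it equals 180; the coefficient of h is 15 (from the two edges through A_3).
So 15·h + 180 = 2·112.5 = 225 ⇒ h = 3.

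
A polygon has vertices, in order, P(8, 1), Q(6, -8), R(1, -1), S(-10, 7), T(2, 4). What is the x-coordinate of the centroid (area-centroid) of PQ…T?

Apply the surveyor's formula. First the cross-terms c_i = x_i·y_{i+1} − x_{i+1}·y_i:
  -70, 2, -3, -54, -30  ⇒  2A = -155, A = -77.5.
Then Σ (x_i + x_{i+1})·c_i = -807, so x̄ = -807 / (6·(-77.5)) = 269/155.

269/155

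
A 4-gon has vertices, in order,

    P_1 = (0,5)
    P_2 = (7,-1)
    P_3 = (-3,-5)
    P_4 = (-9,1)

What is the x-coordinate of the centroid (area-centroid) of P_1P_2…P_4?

Apply the shoelace formula. First the cross-terms c_i = x_i·y_{i+1} − x_{i+1}·y_i:
  -35, -38, -48, -45  ⇒  2A = -166, A = -83.
Then Σ (x_i + x_{i+1})·c_i = 584, so x̄ = 584 / (6·(-83)) = -292/249.

-292/249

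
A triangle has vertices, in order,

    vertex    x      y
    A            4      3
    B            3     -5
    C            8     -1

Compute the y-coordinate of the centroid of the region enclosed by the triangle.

Apply the shoelace (surveyor's) formula. First the cross-terms c_i = x_i·y_{i+1} − x_{i+1}·y_i:
  -29, 37, 28  ⇒  2A = 36, A = 18.
Then Σ (y_i + y_{i+1})·c_i = -108, so ȳ = -108 / (6·18) = -1.

-1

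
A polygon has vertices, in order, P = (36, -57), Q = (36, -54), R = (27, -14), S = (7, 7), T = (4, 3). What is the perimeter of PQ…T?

146

|PQ| = √((0)² + (3)²) = √9 = 3
|QR| = √((-9)² + (40)²) = √1681 = 41
|RS| = √((-20)² + (21)²) = √841 = 29
|ST| = √((-3)² + (-4)²) = √25 = 5
|TP| = √((32)² + (-60)²) = √4624 = 68
Perimeter = 3 + 41 + 29 + 5 + 68 = 146.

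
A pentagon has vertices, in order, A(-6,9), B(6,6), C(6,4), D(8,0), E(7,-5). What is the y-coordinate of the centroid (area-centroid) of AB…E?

Apply the surveyor's formula. First the cross-terms c_i = x_i·y_{i+1} − x_{i+1}·y_i:
  -90, -12, -32, -40, 33  ⇒  2A = -141, A = -70.5.
Then Σ (y_i + y_{i+1})·c_i = -1266, so ȳ = -1266 / (6·(-70.5)) = 422/141.

422/141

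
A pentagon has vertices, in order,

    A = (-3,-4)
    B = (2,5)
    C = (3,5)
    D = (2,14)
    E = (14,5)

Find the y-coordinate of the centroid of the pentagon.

Apply the shoelace formula. First the cross-terms c_i = x_i·y_{i+1} − x_{i+1}·y_i:
  -7, -5, 32, -186, -41  ⇒  2A = -207, A = -103.5.
Then Σ (y_i + y_{i+1})·c_i = -3024, so ȳ = -3024 / (6·(-103.5)) = 112/23.

112/23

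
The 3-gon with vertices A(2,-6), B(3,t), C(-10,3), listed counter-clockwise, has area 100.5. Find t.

The doubled signed area Σ (x_i y_{i+1} − x_{i+1} y_i) is linear in t.
With t=0 it equals 81; the coefficient of t is 12 (from the two edges through B).
So 12·t + 81 = 2·100.5 = 201 ⇒ t = 10.

10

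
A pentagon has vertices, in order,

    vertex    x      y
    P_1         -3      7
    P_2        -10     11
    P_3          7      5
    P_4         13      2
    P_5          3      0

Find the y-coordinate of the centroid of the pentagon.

794/189

Apply the surveyor's formula. First the cross-terms c_i = x_i·y_{i+1} − x_{i+1}·y_i:
  37, -127, -51, -6, 21  ⇒  2A = -126, A = -63.
Then Σ (y_i + y_{i+1})·c_i = -1588, so ȳ = -1588 / (6·(-63)) = 794/189.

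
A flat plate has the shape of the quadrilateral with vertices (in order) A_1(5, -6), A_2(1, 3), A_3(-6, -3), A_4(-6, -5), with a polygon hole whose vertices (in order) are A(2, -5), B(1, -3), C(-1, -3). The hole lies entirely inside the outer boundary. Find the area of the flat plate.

52.5

Outer boundary:
Σ = (21) + (15) + (12) + (61) = 109
Area = |Σ|/2 = 54.5.
Hole:
Apply the surveyor's formula: 2A = Σ (x_i·y_{i+1} − x_{i+1}·y_i), indices taken mod 3.
Σ = (-1) + (-6) + (11) = 4
Area = |Σ|/2 = 2.
Net area = 54.5 − 2 = 52.5.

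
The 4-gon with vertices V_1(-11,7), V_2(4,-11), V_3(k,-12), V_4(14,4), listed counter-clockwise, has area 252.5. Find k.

10

The doubled signed area Σ (x_i y_{i+1} − x_{i+1} y_i) is linear in k.
With k=0 it equals 355; the coefficient of k is 15 (from the two edges through V_3).
So 15·k + 355 = 2·252.5 = 505 ⇒ k = 10.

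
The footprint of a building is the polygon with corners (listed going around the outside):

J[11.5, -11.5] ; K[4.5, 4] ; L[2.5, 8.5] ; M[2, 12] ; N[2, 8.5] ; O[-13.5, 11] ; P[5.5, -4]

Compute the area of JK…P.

122.5

Σ = (97.75) + (28.25) + (13) + (-7) + (136.75) + (-6.5) + (-17.25) = 245
Area = |Σ|/2 = 122.5.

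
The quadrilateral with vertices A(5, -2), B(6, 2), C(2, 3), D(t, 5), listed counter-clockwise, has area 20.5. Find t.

-4

Write out the shoelace sum; only the two edges meeting at D involve t:
2·Area = [(2·5 − t·3) + (t·(-2) − 5·5)] + 36
       = -5·t + 21 = 41
⇒ t = -4.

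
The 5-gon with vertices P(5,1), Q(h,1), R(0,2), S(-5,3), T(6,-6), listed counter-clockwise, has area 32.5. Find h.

2

Write out the shoelace sum; only the two edges meeting at Q involve h:
2·Area = [(5·1 − h·1) + (h·2 − 0·1)] + 58
       = 1·h + 63 = 65
⇒ h = 2.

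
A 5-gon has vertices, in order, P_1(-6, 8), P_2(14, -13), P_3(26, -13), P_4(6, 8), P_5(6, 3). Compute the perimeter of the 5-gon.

88

|P_1P_2| = √((20)² + (-21)²) = √841 = 29
|P_2P_3| = √((12)² + (0)²) = √144 = 12
|P_3P_4| = √((-20)² + (21)²) = √841 = 29
|P_4P_5| = √((0)² + (-5)²) = √25 = 5
|P_5P_1| = √((-12)² + (5)²) = √169 = 13
Perimeter = 29 + 12 + 29 + 5 + 13 = 88.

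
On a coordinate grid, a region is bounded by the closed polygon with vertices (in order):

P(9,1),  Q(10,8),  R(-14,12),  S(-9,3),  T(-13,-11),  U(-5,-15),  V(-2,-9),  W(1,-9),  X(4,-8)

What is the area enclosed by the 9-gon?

Apply the shoelace formula: 2A = Σ (x_i·y_{i+1} − x_{i+1}·y_i), indices taken mod 9.
Cross-terms: 62, 232, 66, 138, 140, 15, 27, 28, 76  ⇒  Σ = 784
Area = |Σ|/2 = 392.

392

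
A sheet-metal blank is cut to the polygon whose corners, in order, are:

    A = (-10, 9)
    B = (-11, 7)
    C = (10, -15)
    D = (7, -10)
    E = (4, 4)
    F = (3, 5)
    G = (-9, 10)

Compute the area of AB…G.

149.5

Apply the surveyor's formula: 2A = Σ (x_i·y_{i+1} − x_{i+1}·y_i), indices taken mod 7.
Σ = (29) + (95) + (5) + (68) + (8) + (75) + (19) = 299
Area = |Σ|/2 = 149.5.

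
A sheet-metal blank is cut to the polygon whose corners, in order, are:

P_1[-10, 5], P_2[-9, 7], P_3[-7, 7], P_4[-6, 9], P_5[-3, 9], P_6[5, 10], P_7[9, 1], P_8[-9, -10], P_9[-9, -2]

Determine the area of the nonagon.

Apply the shoelace formula: 2A = Σ (x_i·y_{i+1} − x_{i+1}·y_i), indices taken mod 9.
Σ = (-25) + (-14) + (-21) + (-27) + (-75) + (-85) + (-81) + (-72) + (-65) = -465
Area = |Σ|/2 = 232.5.

232.5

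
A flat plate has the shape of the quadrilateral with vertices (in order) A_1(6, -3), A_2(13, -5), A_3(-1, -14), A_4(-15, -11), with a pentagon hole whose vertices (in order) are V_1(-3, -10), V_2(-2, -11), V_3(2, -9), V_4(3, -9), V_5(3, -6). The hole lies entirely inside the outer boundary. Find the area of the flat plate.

121.5

Outer boundary:
Apply the shoelace formula: 2A = Σ (x_i·y_{i+1} − x_{i+1}·y_i), indices taken mod 4.
A_1→A_2: (6)(-5) − (13)(-3) = 9
A_2→A_3: (13)(-14) − (-1)(-5) = -187
A_3→A_4: (-1)(-11) − (-15)(-14) = -199
A_4→A_1: (-15)(-3) − (6)(-11) = 111
Σ = -266
Area = |Σ|/2 = 133.
Hole:
Apply the shoelace (surveyor's) formula: 2A = Σ (x_i·y_{i+1} − x_{i+1}·y_i), indices taken mod 5.
Σ = (13) + (40) + (9) + (9) + (-48) = 23
Area = |Σ|/2 = 11.5.
Net area = 133 − 11.5 = 121.5.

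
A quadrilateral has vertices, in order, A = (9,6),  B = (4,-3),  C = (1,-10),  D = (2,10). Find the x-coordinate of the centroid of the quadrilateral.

Apply the surveyor's formula. First the cross-terms c_i = x_i·y_{i+1} − x_{i+1}·y_i:
  -51, -37, 30, -78  ⇒  2A = -136, A = -68.
Then Σ (x_i + x_{i+1})·c_i = -1616, so x̄ = -1616 / (6·(-68)) = 202/51.

202/51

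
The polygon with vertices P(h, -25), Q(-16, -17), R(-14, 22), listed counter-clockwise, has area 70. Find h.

The doubled signed area Σ (x_i y_{i+1} − x_{i+1} y_i) is linear in h.
With h=0 it equals -640; the coefficient of h is -39 (from the two edges through P).
So -39·h + -640 = 2·70 = 140 ⇒ h = -20.

-20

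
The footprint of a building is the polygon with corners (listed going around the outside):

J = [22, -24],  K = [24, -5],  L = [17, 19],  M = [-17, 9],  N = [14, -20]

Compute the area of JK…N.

Apply the shoelace formula: 2A = Σ (x_i·y_{i+1} − x_{i+1}·y_i), indices taken mod 5.
Cross-terms: 466, 541, 476, 214, 104  ⇒  Σ = 1801
Area = |Σ|/2 = 900.5.

900.5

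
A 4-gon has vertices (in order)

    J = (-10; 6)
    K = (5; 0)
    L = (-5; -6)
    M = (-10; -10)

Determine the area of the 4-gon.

115

Σ = (-30) + (-30) + (-10) + (-160) = -230
Area = |Σ|/2 = 115.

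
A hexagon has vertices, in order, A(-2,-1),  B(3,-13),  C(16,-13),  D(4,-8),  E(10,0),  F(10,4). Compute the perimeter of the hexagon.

|AB| = √((5)² + (-12)²) = √169 = 13
|BC| = √((13)² + (0)²) = √169 = 13
|CD| = √((-12)² + (5)²) = √169 = 13
|DE| = √((6)² + (8)²) = √100 = 10
|EF| = √((0)² + (4)²) = √16 = 4
|FA| = √((-12)² + (-5)²) = √169 = 13
Perimeter = 13 + 13 + 13 + 10 + 4 + 13 = 66.

66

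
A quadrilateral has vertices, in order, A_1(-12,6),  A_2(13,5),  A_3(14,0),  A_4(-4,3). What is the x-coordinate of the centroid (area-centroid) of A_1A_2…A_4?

300/77

Apply the shoelace (surveyor's) formula. First the cross-terms c_i = x_i·y_{i+1} − x_{i+1}·y_i:
  -138, -70, 42, 12  ⇒  2A = -154, A = -77.
Then Σ (x_i + x_{i+1})·c_i = -1800, so x̄ = -1800 / (6·(-77)) = 300/77.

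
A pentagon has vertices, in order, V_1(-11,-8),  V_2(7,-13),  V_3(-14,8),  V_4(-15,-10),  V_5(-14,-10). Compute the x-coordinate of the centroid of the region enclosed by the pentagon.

Apply the surveyor's formula. First the cross-terms c_i = x_i·y_{i+1} − x_{i+1}·y_i:
  199, -126, 260, 10, 2  ⇒  2A = 345, A = 172.5.
Then Σ (x_i + x_{i+1})·c_i = -7794, so x̄ = -7794 / (6·172.5) = -866/115.

-866/115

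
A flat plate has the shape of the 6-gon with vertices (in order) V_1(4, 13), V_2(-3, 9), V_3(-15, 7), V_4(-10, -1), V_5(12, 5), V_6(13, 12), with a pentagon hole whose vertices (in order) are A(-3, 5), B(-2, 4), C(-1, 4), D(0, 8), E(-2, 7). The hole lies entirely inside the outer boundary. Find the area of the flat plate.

Outer boundary:
Apply the surveyor's formula: 2A = Σ (x_i·y_{i+1} − x_{i+1}·y_i), indices taken mod 6.
Cross-terms: 75, 114, 85, -38, 79, 121  ⇒  Σ = 436
Area = |Σ|/2 = 218.
Hole:
Σ = (-2) + (-4) + (-8) + (16) + (11) = 13
Area = |Σ|/2 = 6.5.
Net area = 218 − 6.5 = 211.5.

211.5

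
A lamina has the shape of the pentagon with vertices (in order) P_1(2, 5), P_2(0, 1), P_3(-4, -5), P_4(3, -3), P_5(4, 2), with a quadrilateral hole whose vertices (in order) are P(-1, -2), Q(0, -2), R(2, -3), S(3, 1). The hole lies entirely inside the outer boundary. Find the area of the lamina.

27.5

Outer boundary:
Apply the surveyor's formula: 2A = Σ (x_i·y_{i+1} − x_{i+1}·y_i), indices taken mod 5.
Σ = (2) + (4) + (27) + (18) + (16) = 67
Area = |Σ|/2 = 33.5.
Hole:
Apply the surveyor's formula: 2A = Σ (x_i·y_{i+1} − x_{i+1}·y_i), indices taken mod 4.
Cross-terms: 2, 4, 11, -5  ⇒  Σ = 12
Area = |Σ|/2 = 6.
Net area = 33.5 − 6 = 27.5.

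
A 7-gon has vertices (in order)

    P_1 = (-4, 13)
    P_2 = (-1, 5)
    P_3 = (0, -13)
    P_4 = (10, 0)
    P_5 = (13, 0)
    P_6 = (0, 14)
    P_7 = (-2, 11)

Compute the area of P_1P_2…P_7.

P_1→P_2: (-4)(5) − (-1)(13) = -7
P_2→P_3: (-1)(-13) − (0)(5) = 13
P_3→P_4: (0)(0) − (10)(-13) = 130
P_4→P_5: (10)(0) − (13)(0) = 0
P_5→P_6: (13)(14) − (0)(0) = 182
P_6→P_7: (0)(11) − (-2)(14) = 28
P_7→P_1: (-2)(13) − (-4)(11) = 18
Σ = 364
Area = |Σ|/2 = 182.

182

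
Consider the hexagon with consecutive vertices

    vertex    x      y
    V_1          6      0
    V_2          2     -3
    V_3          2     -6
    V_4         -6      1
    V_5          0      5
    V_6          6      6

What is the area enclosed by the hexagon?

77

Apply the shoelace (surveyor's) formula: 2A = Σ (x_i·y_{i+1} − x_{i+1}·y_i), indices taken mod 6.
Σ = (-18) + (-6) + (-34) + (-30) + (-30) + (-36) = -154
Area = |Σ|/2 = 77.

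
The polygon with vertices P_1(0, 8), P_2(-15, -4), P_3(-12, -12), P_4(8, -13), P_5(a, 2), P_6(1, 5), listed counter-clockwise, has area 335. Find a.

Write out the shoelace sum; only the two edges meeting at P_5 involve a:
2·Area = [(8·2 − a·(-13)) + (a·5 − 1·2)] + 512
       = 18·a + 526 = 670
⇒ a = 8.

8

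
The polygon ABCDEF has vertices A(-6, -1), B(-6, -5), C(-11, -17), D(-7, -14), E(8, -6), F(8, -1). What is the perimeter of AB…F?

|AB| = √((0)² + (-4)²) = √16 = 4
|BC| = √((-5)² + (-12)²) = √169 = 13
|CD| = √((4)² + (3)²) = √25 = 5
|DE| = √((15)² + (8)²) = √289 = 17
|EF| = √((0)² + (5)²) = √25 = 5
|FA| = √((-14)² + (0)²) = √196 = 14
Perimeter = 4 + 13 + 5 + 17 + 5 + 14 = 58.

58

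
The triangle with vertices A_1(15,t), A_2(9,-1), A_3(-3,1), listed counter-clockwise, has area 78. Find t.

-15

The doubled signed area Σ (x_i y_{i+1} − x_{i+1} y_i) is linear in t.
With t=0 it equals -24; the coefficient of t is -12 (from the two edges through A_1).
So -12·t + -24 = 2·78 = 156 ⇒ t = -15.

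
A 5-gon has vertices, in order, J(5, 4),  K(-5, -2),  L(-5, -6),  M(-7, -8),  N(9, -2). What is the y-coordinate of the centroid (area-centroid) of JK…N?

Apply Gauss's area formula. First the cross-terms c_i = x_i·y_{i+1} − x_{i+1}·y_i:
  10, 20, -2, 86, 46  ⇒  2A = 160, A = 80.
Then Σ (y_i + y_{i+1})·c_i = -880, so ȳ = -880 / (6·80) = -11/6.

-11/6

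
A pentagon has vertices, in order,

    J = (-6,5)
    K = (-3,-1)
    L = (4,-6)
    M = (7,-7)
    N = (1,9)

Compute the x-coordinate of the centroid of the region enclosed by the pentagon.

Apply the surveyor's formula. First the cross-terms c_i = x_i·y_{i+1} − x_{i+1}·y_i:
  21, 22, 14, 70, 59  ⇒  2A = 186, A = 93.
Then Σ (x_i + x_{i+1})·c_i = 252, so x̄ = 252 / (6·93) = 14/31.

14/31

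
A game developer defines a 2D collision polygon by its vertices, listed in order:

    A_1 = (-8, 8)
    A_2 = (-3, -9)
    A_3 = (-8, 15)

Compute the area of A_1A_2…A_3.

Apply the surveyor's formula: 2A = Σ (x_i·y_{i+1} − x_{i+1}·y_i), indices taken mod 3.
Σ = (96) + (-117) + (56) = 35
Area = |Σ|/2 = 17.5.

17.5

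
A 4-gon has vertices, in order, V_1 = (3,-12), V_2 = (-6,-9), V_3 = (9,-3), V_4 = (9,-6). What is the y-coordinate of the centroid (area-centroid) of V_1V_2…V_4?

-102/13

Apply the surveyor's formula. First the cross-terms c_i = x_i·y_{i+1} − x_{i+1}·y_i:
  -99, 99, -27, -90  ⇒  2A = -117, A = -58.5.
Then Σ (y_i + y_{i+1})·c_i = 2754, so ȳ = 2754 / (6·(-58.5)) = -102/13.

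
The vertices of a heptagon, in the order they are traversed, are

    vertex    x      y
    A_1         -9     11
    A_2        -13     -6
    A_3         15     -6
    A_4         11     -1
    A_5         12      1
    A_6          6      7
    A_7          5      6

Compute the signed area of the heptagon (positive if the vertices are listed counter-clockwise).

Σ = (197) + (168) + (51) + (23) + (78) + (1) + (109) = 627
Signed area = Σ/2 = 313.5 (positive ⇒ counter-clockwise traversal).

313.5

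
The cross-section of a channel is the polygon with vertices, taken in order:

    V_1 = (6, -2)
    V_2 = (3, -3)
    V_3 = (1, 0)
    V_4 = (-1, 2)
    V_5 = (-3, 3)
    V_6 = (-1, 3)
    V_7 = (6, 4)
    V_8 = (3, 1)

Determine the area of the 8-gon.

Apply the shoelace (surveyor's) formula: 2A = Σ (x_i·y_{i+1} − x_{i+1}·y_i), indices taken mod 8.
Σ = (-12) + (3) + (2) + (3) + (-6) + (-22) + (-6) + (-12) = -50
Area = |Σ|/2 = 25.

25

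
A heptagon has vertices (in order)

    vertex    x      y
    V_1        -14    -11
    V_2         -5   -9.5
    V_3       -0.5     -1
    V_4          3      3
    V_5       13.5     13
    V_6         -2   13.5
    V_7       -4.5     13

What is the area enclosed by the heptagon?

276.375

Apply the shoelace formula: 2A = Σ (x_i·y_{i+1} − x_{i+1}·y_i), indices taken mod 7.
Σ = (78) + (0.25) + (1.5) + (-1.5) + (208.25) + (34.75) + (231.5) = 552.75
Area = |Σ|/2 = 276.375.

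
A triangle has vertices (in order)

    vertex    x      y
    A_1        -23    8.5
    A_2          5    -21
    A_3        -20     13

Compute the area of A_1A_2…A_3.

Apply the shoelace formula: 2A = Σ (x_i·y_{i+1} − x_{i+1}·y_i), indices taken mod 3.
A_1→A_2: (-23)(-21) − (5)(8.5) = 440.5
A_2→A_3: (5)(13) − (-20)(-21) = -355
A_3→A_1: (-20)(8.5) − (-23)(13) = 129
Σ = 214.5
Area = |Σ|/2 = 107.25.

107.25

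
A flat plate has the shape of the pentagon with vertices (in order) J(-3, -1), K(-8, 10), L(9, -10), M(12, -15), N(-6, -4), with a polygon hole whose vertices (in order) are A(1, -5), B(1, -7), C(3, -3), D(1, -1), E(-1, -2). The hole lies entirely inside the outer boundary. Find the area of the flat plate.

Outer boundary:
Apply Gauss's area formula: 2A = Σ (x_i·y_{i+1} − x_{i+1}·y_i), indices taken mod 5.
J→K: (-3)(10) − (-8)(-1) = -38
K→L: (-8)(-10) − (9)(10) = -10
L→M: (9)(-15) − (12)(-10) = -15
M→N: (12)(-4) − (-6)(-15) = -138
N→J: (-6)(-1) − (-3)(-4) = -6
Σ = -207
Area = |Σ|/2 = 103.5.
Hole:
Cross-terms: -2, 18, 0, -3, 7  ⇒  Σ = 20
Area = |Σ|/2 = 10.
Net area = 103.5 − 10 = 93.5.

93.5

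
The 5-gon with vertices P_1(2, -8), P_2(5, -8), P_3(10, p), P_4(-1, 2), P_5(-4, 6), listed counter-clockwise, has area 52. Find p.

-7

The doubled signed area Σ (x_i y_{i+1} − x_{i+1} y_i) is linear in p.
With p=0 it equals 146; the coefficient of p is 6 (from the two edges through P_3).
So 6·p + 146 = 2·52 = 104 ⇒ p = -7.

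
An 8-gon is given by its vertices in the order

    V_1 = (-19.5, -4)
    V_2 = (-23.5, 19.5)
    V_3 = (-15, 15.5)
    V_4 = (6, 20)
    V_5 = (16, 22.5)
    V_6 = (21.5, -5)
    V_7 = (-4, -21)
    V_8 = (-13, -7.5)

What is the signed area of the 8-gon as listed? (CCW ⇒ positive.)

Apply the shoelace formula: 2A = Σ (x_i·y_{i+1} − x_{i+1}·y_i), indices taken mod 8.
Cross-terms: -474.25, -71.75, -393, -185, -563.75, -471.5, -243, -94.25  ⇒  Σ = -2496.5
Signed area = Σ/2 = -1248.25 (negative ⇒ clockwise traversal).

-1248.25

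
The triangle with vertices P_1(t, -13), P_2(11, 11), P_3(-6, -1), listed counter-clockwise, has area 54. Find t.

-14

Write out the shoelace sum; only the two edges meeting at P_1 involve t:
2·Area = [((-6)·(-13) − t·(-1)) + (t·11 − 11·(-13))] + 55
       = 12·t + 276 = 108
⇒ t = -14.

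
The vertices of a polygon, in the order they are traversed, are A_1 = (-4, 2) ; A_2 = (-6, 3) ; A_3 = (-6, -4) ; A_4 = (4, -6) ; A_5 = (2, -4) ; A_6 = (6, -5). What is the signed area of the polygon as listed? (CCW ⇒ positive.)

48

Apply the shoelace (surveyor's) formula: 2A = Σ (x_i·y_{i+1} − x_{i+1}·y_i), indices taken mod 6.
A_1→A_2: (-4)(3) − (-6)(2) = 0
A_2→A_3: (-6)(-4) − (-6)(3) = 42
A_3→A_4: (-6)(-6) − (4)(-4) = 52
A_4→A_5: (4)(-4) − (2)(-6) = -4
A_5→A_6: (2)(-5) − (6)(-4) = 14
A_6→A_1: (6)(2) − (-4)(-5) = -8
Σ = 96
Signed area = Σ/2 = 48 (positive ⇒ counter-clockwise traversal).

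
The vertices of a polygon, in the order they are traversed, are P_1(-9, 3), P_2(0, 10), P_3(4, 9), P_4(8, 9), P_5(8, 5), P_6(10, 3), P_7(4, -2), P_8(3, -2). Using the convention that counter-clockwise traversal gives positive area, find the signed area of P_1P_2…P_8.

Apply Gauss's area formula: 2A = Σ (x_i·y_{i+1} − x_{i+1}·y_i), indices taken mod 8.
Cross-terms: -90, -40, -36, -32, -26, -32, -2, -9  ⇒  Σ = -267
Signed area = Σ/2 = -133.5 (negative ⇒ clockwise traversal).

-133.5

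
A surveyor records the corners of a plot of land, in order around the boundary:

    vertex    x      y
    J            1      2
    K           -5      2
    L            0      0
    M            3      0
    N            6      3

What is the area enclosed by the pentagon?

15

Cross-terms: 12, 0, 0, 9, 9  ⇒  Σ = 30
Area = |Σ|/2 = 15.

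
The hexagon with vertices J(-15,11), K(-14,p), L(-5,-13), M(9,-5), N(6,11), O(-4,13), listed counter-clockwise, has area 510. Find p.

The doubled signed area Σ (x_i y_{i+1} − x_{i+1} y_i) is linear in p.
With p=0 it equals 880; the coefficient of p is -10 (from the two edges through K).
So -10·p + 880 = 2·510 = 1020 ⇒ p = -14.

-14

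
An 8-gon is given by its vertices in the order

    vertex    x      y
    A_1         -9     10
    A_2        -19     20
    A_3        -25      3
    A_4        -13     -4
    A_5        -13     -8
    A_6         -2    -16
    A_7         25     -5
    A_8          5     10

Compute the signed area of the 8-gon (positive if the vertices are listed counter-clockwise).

A_1→A_2: (-9)(20) − (-19)(10) = 10
A_2→A_3: (-19)(3) − (-25)(20) = 443
A_3→A_4: (-25)(-4) − (-13)(3) = 139
A_4→A_5: (-13)(-8) − (-13)(-4) = 52
A_5→A_6: (-13)(-16) − (-2)(-8) = 192
A_6→A_7: (-2)(-5) − (25)(-16) = 410
A_7→A_8: (25)(10) − (5)(-5) = 275
A_8→A_1: (5)(10) − (-9)(10) = 140
Σ = 1661
Signed area = Σ/2 = 830.5 (positive ⇒ counter-clockwise traversal).

830.5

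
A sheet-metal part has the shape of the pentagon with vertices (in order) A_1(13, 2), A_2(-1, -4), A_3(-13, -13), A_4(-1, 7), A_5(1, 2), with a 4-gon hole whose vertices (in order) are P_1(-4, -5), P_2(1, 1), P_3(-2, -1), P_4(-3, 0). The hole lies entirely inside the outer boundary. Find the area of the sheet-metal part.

Outer boundary:
Apply the shoelace (surveyor's) formula: 2A = Σ (x_i·y_{i+1} − x_{i+1}·y_i), indices taken mod 5.
Cross-terms: -50, -39, -104, -9, -24  ⇒  Σ = -226
Area = |Σ|/2 = 113.
Hole:
Apply the shoelace (surveyor's) formula: 2A = Σ (x_i·y_{i+1} − x_{i+1}·y_i), indices taken mod 4.
P_1→P_2: (-4)(1) − (1)(-5) = 1
P_2→P_3: (1)(-1) − (-2)(1) = 1
P_3→P_4: (-2)(0) − (-3)(-1) = -3
P_4→P_1: (-3)(-5) − (-4)(0) = 15
Σ = 14
Area = |Σ|/2 = 7.
Net area = 113 − 7 = 106.

106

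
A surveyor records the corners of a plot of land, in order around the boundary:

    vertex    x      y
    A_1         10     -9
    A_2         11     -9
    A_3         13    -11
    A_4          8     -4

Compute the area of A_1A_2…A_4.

Apply Gauss's area formula: 2A = Σ (x_i·y_{i+1} − x_{i+1}·y_i), indices taken mod 4.
A_1→A_2: (10)(-9) − (11)(-9) = 9
A_2→A_3: (11)(-11) − (13)(-9) = -4
A_3→A_4: (13)(-4) − (8)(-11) = 36
A_4→A_1: (8)(-9) − (10)(-4) = -32
Σ = 9
Area = |Σ|/2 = 4.5.

4.5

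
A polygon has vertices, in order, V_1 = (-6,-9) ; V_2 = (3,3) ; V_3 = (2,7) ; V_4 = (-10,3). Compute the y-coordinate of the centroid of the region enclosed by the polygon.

1/3

Apply the surveyor's formula. First the cross-terms c_i = x_i·y_{i+1} − x_{i+1}·y_i:
  9, 15, 76, 108  ⇒  2A = 208, A = 104.
Then Σ (y_i + y_{i+1})·c_i = 208, so ȳ = 208 / (6·104) = 1/3.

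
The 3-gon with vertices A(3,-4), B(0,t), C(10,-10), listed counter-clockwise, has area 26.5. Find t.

-9

Write out the shoelace sum; only the two edges meeting at B involve t:
2·Area = [(3·t − 0·(-4)) + (0·(-10) − 10·t)] + -10
       = -7·t + -10 = 53
⇒ t = -9.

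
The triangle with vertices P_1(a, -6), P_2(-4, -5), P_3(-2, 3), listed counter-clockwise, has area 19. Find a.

-9

Write out the shoelace sum; only the two edges meeting at P_1 involve a:
2·Area = [((-2)·(-6) − a·3) + (a·(-5) − (-4)·(-6))] + -22
       = -8·a + -34 = 38
⇒ a = -9.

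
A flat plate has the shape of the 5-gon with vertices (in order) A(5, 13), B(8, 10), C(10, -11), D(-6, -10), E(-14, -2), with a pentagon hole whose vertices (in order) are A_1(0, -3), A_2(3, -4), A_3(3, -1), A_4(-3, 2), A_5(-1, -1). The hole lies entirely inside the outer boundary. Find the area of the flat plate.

339.5

Outer boundary:
Σ = (-54) + (-188) + (-166) + (-128) + (-172) = -708
Area = |Σ|/2 = 354.
Hole:
A_1→A_2: (0)(-4) − (3)(-3) = 9
A_2→A_3: (3)(-1) − (3)(-4) = 9
A_3→A_4: (3)(2) − (-3)(-1) = 3
A_4→A_5: (-3)(-1) − (-1)(2) = 5
A_5→A_1: (-1)(-3) − (0)(-1) = 3
Σ = 29
Area = |Σ|/2 = 14.5.
Net area = 354 − 14.5 = 339.5.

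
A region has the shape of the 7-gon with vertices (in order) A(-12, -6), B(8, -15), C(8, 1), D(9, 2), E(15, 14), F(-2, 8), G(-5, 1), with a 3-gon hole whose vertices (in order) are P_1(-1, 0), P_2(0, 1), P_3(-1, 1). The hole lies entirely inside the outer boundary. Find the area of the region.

343

Outer boundary:
Apply the shoelace formula: 2A = Σ (x_i·y_{i+1} − x_{i+1}·y_i), indices taken mod 7.
Σ = (228) + (128) + (7) + (96) + (148) + (38) + (42) = 687
Area = |Σ|/2 = 343.5.
Hole:
Apply the shoelace (surveyor's) formula: 2A = Σ (x_i·y_{i+1} − x_{i+1}·y_i), indices taken mod 3.
Σ = (-1) + (1) + (1) = 1
Area = |Σ|/2 = 0.5.
Net area = 343.5 − 0.5 = 343.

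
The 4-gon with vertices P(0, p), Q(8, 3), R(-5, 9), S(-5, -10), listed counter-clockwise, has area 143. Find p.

The doubled signed area Σ (x_i y_{i+1} − x_{i+1} y_i) is linear in p.
With p=0 it equals 182; the coefficient of p is -13 (from the two edges through P).
So -13·p + 182 = 2·143 = 286 ⇒ p = -8.

-8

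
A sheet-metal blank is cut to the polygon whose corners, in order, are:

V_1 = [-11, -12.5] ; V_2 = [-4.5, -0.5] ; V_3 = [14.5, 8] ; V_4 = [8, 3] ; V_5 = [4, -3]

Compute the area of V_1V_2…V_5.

109.5

Σ = (-50.75) + (-28.75) + (-20.5) + (-36) + (-83) = -219
Area = |Σ|/2 = 109.5.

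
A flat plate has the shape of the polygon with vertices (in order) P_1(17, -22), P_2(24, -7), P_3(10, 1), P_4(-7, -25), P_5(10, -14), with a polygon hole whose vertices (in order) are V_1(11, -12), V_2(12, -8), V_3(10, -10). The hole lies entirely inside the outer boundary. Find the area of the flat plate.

310

Outer boundary:
Σ = (409) + (94) + (-243) + (348) + (18) = 626
Area = |Σ|/2 = 313.
Hole:
Cross-terms: 56, -40, -10  ⇒  Σ = 6
Area = |Σ|/2 = 3.
Net area = 313 − 3 = 310.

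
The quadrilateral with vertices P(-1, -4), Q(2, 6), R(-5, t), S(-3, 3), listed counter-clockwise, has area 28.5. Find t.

5

Write out the shoelace sum; only the two edges meeting at R involve t:
2·Area = [(2·t − (-5)·6) + ((-5)·3 − (-3)·t)] + 17
       = 5·t + 32 = 57
⇒ t = 5.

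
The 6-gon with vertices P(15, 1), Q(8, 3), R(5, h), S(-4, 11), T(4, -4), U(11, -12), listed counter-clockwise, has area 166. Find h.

The doubled signed area Σ (x_i y_{i+1} − x_{i+1} y_i) is linear in h.
With h=0 it equals 236; the coefficient of h is 12 (from the two edges through R).
So 12·h + 236 = 2·166 = 332 ⇒ h = 8.

8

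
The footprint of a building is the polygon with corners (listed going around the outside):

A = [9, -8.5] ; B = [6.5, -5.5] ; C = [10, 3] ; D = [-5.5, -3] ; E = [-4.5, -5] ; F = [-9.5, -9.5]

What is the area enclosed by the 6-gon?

Apply Gauss's area formula: 2A = Σ (x_i·y_{i+1} − x_{i+1}·y_i), indices taken mod 6.
Cross-terms: 5.75, 74.5, -13.5, 14, -4.75, 166.25  ⇒  Σ = 242.25
Area = |Σ|/2 = 121.125.

121.125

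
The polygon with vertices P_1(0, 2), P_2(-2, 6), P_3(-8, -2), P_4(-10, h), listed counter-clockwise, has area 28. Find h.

-5

The doubled signed area Σ (x_i y_{i+1} − x_{i+1} y_i) is linear in h.
With h=0 it equals 16; the coefficient of h is -8 (from the two edges through P_4).
So -8·h + 16 = 2·28 = 56 ⇒ h = -5.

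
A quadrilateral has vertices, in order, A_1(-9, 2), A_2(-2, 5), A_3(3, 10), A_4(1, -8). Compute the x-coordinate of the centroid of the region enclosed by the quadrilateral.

-14/9

Apply the shoelace formula. First the cross-terms c_i = x_i·y_{i+1} − x_{i+1}·y_i:
  -41, -35, -34, -70  ⇒  2A = -180, A = -90.
Then Σ (x_i + x_{i+1})·c_i = 840, so x̄ = 840 / (6·(-90)) = -14/9.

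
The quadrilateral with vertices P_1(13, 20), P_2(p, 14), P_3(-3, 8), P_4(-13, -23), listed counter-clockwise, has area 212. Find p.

1

The doubled signed area Σ (x_i y_{i+1} − x_{i+1} y_i) is linear in p.
With p=0 it equals 436; the coefficient of p is -12 (from the two edges through P_2).
So -12·p + 436 = 2·212 = 424 ⇒ p = 1.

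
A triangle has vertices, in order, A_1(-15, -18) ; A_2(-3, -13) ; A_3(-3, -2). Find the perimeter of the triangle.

44

|A_1A_2| = √((12)² + (5)²) = √169 = 13
|A_2A_3| = √((0)² + (11)²) = √121 = 11
|A_3A_1| = √((-12)² + (-16)²) = √400 = 20
Perimeter = 13 + 11 + 20 = 44.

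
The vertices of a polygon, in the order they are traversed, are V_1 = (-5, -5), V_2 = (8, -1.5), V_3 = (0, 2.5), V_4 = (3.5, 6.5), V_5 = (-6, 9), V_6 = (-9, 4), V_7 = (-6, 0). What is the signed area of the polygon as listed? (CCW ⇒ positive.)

Apply the shoelace formula: 2A = Σ (x_i·y_{i+1} − x_{i+1}·y_i), indices taken mod 7.
Cross-terms: 47.5, 20, -8.75, 70.5, 57, 24, 30  ⇒  Σ = 240.25
Signed area = Σ/2 = 120.125 (positive ⇒ counter-clockwise traversal).

120.125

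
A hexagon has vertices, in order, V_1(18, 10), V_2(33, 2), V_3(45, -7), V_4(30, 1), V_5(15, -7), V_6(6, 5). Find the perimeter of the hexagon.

|V_1V_2| = √((15)² + (-8)²) = √289 = 17
|V_2V_3| = √((12)² + (-9)²) = √225 = 15
|V_3V_4| = √((-15)² + (8)²) = √289 = 17
|V_4V_5| = √((-15)² + (-8)²) = √289 = 17
|V_5V_6| = √((-9)² + (12)²) = √225 = 15
|V_6V_1| = √((12)² + (5)²) = √169 = 13
Perimeter = 17 + 15 + 17 + 17 + 15 + 13 = 94.

94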